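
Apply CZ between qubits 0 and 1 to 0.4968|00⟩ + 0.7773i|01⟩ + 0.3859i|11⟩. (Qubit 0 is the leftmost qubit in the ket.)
0.4968|00⟩ + 0.7773i|01⟩ - 0.3859i|11⟩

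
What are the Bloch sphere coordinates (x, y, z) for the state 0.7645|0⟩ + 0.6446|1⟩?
(0.9856, 0, 0.169)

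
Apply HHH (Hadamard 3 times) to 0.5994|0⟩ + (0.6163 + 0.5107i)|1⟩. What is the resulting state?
(0.8596 + 0.3611i)|0⟩ + (-0.01195 - 0.3611i)|1⟩

H² = I, so H^3 = H: a single Hadamard. With (a, b) = (0.5994, (0.6163 + 0.5107i)), H gives ((a + b)/√2, (a − b)/√2) = ((0.8596 + 0.3611i), (-0.01195 - 0.3611i)).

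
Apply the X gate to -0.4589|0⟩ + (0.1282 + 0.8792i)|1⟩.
(0.1282 + 0.8792i)|0⟩ - 0.4589|1⟩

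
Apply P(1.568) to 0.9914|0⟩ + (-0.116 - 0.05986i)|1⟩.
0.9914|0⟩ + (0.05954 - 0.1162i)|1⟩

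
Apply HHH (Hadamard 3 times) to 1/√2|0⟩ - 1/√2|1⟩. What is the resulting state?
|1⟩

H² = I, so H^3 = H: a single Hadamard. With (a, b) = (1/√2, -1/√2), H gives ((a + b)/√2, (a − b)/√2) = (0, 1).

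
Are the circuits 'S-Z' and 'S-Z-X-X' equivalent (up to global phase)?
Yes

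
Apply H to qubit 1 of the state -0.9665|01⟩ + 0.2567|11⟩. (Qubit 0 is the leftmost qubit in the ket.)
-0.6834|00⟩ + 0.6834|01⟩ + 0.1815|10⟩ - 0.1815|11⟩

H on qubit 1 mixes each pair of kets that differ only in qubit 1: amplitudes (a, b) of (|…0…⟩, |…1…⟩) become ((a + b)/√2, (a − b)/√2). Kets absent from the input have amplitude 0.
(|00⟩, |01⟩): (a, b) = (0, -0.9665) → (-0.6834, 0.6834)
(|10⟩, |11⟩): (a, b) = (0, 0.2567) → (0.1815, -0.1815)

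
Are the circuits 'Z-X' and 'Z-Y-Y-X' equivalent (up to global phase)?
Yes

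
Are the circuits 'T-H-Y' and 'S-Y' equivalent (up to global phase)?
No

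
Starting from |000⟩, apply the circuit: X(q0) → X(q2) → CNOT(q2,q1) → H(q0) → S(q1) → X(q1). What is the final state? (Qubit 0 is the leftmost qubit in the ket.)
(1/√2)i|001⟩ - (1/√2)i|101⟩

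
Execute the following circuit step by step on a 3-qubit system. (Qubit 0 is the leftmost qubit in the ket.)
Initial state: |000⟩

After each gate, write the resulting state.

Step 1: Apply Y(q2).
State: i|001⟩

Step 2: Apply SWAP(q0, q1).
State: i|001⟩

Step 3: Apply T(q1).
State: i|001⟩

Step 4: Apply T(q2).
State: (-1/√2 + (1/√2)i)|001⟩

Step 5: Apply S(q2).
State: (-1/√2 - (1/√2)i)|001⟩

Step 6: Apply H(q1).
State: (-1/2 - (1/2)i)|001⟩ + (-1/2 - (1/2)i)|011⟩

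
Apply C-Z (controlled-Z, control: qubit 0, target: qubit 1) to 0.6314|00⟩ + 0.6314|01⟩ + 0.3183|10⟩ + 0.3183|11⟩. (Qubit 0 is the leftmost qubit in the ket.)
0.6314|00⟩ + 0.6314|01⟩ + 0.3183|10⟩ - 0.3183|11⟩

C-Z leaves the control-|0⟩ kets |00⟩, |01⟩ unchanged and applies Z to qubit 1 on the control-|1⟩ pair (|10⟩, |11⟩).
Z = [[1, 0], [0, -1]].
With a = amp(|10⟩) = 0.3183 and b = amp(|11⟩) = 0.3183:
new amp(|10⟩) = (1)·a = 0.3183
new amp(|11⟩) = (-1)·b = -0.3183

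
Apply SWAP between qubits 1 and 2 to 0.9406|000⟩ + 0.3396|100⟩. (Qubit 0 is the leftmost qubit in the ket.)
0.9406|000⟩ + 0.3396|100⟩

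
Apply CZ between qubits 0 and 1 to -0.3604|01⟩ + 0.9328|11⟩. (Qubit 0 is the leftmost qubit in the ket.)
-0.3604|01⟩ - 0.9328|11⟩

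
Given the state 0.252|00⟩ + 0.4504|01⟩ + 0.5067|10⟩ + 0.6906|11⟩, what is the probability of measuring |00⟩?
0.0635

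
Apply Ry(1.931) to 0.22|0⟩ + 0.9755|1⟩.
-0.677|0⟩ + 0.736|1⟩

Ry(1.931) = [[cos(θ/2), −sin(θ/2)], [sin(θ/2), cos(θ/2)]]; θ = 1.931, cos(θ/2) ≈ 0.569006, sin(θ/2) ≈ 0.822334.
With a = amp(|0⟩) = 0.22 and b = amp(|1⟩) = 0.9755:
new amp(|0⟩) = (0.569006)·a + (-0.822334)·b = -0.677
new amp(|1⟩) = (0.822334)·a + (0.569006)·b = 0.736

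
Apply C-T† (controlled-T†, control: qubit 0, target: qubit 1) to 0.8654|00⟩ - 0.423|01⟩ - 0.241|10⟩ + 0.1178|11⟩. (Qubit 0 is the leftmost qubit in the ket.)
0.8654|00⟩ - 0.423|01⟩ - 0.241|10⟩ + (0.0833 - 0.0833i)|11⟩

C-T† leaves the control-|0⟩ kets |00⟩, |01⟩ unchanged and applies T† to qubit 1 on the control-|1⟩ pair (|10⟩, |11⟩).
T† = [[1, 0], [0, (1/√2 - (1/√2)i)]].
With a = amp(|10⟩) = -0.241 and b = amp(|11⟩) = 0.1178:
new amp(|10⟩) = (1)·a = -0.241
new amp(|11⟩) = (1/√2 - (1/√2)i)·b = (0.0833 - 0.0833i)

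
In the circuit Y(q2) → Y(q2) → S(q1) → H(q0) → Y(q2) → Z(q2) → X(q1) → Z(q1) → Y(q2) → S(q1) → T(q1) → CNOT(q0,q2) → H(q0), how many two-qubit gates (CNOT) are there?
1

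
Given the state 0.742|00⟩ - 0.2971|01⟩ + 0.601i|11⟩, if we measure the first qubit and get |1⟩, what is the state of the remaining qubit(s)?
i|1⟩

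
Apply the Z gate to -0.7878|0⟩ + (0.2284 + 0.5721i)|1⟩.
-0.7878|0⟩ + (-0.2284 - 0.5721i)|1⟩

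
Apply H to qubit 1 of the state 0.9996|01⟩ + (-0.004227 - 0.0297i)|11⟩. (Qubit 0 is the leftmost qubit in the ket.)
0.7068|00⟩ - 0.7068|01⟩ + (-0.002989 - 0.021i)|10⟩ + (0.002989 + 0.021i)|11⟩

H on qubit 1 mixes each pair of kets that differ only in qubit 1: amplitudes (a, b) of (|…0…⟩, |…1…⟩) become ((a + b)/√2, (a − b)/√2). Kets absent from the input have amplitude 0.
(|00⟩, |01⟩): (a, b) = (0, 0.9996) → (0.7068, -0.7068)
(|10⟩, |11⟩): (a, b) = (0, (-0.004227 - 0.0297i)) → ((-0.002989 - 0.021i), (0.002989 + 0.021i))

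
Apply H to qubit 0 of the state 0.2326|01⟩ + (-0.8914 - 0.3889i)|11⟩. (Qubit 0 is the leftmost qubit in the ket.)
(-0.4658 - 0.275i)|01⟩ + (0.7948 + 0.275i)|11⟩

H on qubit 0 mixes each pair of kets that differ only in qubit 0: amplitudes (a, b) of (|…0…⟩, |…1…⟩) become ((a + b)/√2, (a − b)/√2). Kets absent from the input have amplitude 0.
(|01⟩, |11⟩): (a, b) = (0.2326, (-0.8914 - 0.3889i)) → ((-0.4658 - 0.275i), (0.7948 + 0.275i))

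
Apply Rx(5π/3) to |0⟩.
-0.866|0⟩ - (1/2)i|1⟩

Rx(5π/3) = [[cos(θ/2), −i·sin(θ/2)], [−i·sin(θ/2), cos(θ/2)]]; θ = 5π/3, cos(θ/2) ≈ -0.866025, sin(θ/2) ≈ 0.5.
With a = amp(|0⟩) = 1 and b = amp(|1⟩) = 0:
new amp(|0⟩) = (-0.866025)·a + (-0.5i)·b = -0.866
new amp(|1⟩) = (-0.5i)·a + (-0.866025)·b = -(1/2)i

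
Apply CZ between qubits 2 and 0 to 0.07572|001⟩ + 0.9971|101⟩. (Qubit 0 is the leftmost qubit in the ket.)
0.07572|001⟩ - 0.9971|101⟩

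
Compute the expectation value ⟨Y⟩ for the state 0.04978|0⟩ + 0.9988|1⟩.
0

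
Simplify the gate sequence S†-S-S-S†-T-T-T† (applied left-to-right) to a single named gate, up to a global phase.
T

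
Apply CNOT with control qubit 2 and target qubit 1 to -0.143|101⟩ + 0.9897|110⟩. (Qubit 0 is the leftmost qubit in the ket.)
0.9897|110⟩ - 0.143|111⟩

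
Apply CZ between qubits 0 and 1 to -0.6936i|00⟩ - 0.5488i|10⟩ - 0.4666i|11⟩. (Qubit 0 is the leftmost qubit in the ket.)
-0.6936i|00⟩ - 0.5488i|10⟩ + 0.4666i|11⟩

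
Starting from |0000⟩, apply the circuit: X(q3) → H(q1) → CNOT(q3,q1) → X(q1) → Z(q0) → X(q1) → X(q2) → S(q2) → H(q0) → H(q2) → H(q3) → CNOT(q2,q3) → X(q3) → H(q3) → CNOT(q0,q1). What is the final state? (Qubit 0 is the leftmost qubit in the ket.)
-(1/√8)i|0001⟩ - (1/√8)i|0011⟩ - (1/√8)i|0101⟩ - (1/√8)i|0111⟩ - (1/√8)i|1001⟩ - (1/√8)i|1011⟩ - (1/√8)i|1101⟩ - (1/√8)i|1111⟩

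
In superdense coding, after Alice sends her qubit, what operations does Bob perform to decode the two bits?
CNOT (Alice's qubit controls Bob's), then H on Alice's qubit, then measure both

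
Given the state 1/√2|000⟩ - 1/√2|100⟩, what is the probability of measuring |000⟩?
1/2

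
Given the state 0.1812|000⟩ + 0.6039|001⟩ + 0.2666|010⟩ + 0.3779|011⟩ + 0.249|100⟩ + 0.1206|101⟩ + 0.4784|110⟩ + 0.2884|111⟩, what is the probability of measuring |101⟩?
0.01454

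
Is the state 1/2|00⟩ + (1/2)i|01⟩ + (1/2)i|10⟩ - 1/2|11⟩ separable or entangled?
Separable

Writing the state as a|00⟩ + b|01⟩ + c|10⟩ + d|11⟩, it is a product state iff ad − bc = 0.
Here (a, b, c, d) = (1/2, (1/2)i, (1/2)i, -1/2): ad − bc = (1/2)(-1/2) − ((1/2)i)((1/2)i) = 0, so the state is separable.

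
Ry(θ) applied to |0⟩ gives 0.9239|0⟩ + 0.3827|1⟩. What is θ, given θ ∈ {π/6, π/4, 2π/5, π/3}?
π/4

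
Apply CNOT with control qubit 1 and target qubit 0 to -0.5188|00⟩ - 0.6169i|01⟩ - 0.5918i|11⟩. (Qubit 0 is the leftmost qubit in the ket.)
-0.5188|00⟩ - 0.5918i|01⟩ - 0.6169i|11⟩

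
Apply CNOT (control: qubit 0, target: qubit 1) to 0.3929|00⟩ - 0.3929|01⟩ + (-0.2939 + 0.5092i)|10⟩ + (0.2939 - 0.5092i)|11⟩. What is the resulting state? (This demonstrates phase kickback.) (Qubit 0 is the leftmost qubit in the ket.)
0.3929|00⟩ - 0.3929|01⟩ + (0.2939 - 0.5092i)|10⟩ + (-0.2939 + 0.5092i)|11⟩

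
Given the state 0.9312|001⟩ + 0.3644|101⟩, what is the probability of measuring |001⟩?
0.8671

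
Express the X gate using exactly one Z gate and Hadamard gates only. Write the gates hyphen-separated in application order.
H-Z-H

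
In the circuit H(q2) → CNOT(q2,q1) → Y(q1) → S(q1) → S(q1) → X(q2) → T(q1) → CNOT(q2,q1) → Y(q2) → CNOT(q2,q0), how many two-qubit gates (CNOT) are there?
3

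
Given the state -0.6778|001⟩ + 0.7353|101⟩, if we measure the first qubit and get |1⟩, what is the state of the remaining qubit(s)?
|01⟩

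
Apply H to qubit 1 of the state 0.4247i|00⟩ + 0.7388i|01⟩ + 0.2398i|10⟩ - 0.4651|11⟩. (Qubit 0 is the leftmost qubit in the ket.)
0.8227i|00⟩ - 0.2221i|01⟩ + (-0.3289 + 0.1696i)|10⟩ + (0.3289 + 0.1696i)|11⟩

H on qubit 1 mixes each pair of kets that differ only in qubit 1: amplitudes (a, b) of (|…0…⟩, |…1…⟩) become ((a + b)/√2, (a − b)/√2). Kets absent from the input have amplitude 0.
(|00⟩, |01⟩): (a, b) = (0.4247i, 0.7388i) → (0.8227i, -0.2221i)
(|10⟩, |11⟩): (a, b) = (0.2398i, -0.4651) → ((-0.3289 + 0.1696i), (0.3289 + 0.1696i))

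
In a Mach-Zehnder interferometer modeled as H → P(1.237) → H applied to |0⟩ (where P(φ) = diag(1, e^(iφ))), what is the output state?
(0.6638 + 0.4724i)|0⟩ + (0.3362 - 0.4724i)|1⟩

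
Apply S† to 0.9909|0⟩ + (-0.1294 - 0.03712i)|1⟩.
0.9909|0⟩ + (-0.03712 + 0.1294i)|1⟩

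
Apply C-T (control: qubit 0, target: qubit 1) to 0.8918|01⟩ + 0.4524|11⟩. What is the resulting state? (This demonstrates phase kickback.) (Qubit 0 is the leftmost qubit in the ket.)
0.8918|01⟩ + (0.3199 + 0.3199i)|11⟩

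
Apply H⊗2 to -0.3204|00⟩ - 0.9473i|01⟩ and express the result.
(-0.1602 - 0.4737i)|00⟩ + (-0.1602 + 0.4737i)|01⟩ + (-0.1602 - 0.4737i)|10⟩ + (-0.1602 + 0.4737i)|11⟩

H⊗2 gives amp(|y⟩) = (1/2) Σ_x (−1)^(x·y) amp(|x⟩), where x·y is the number of positions in which both x and y have a 1.
|00⟩: (-0.3204 - 0.9473i)/2 = (-0.1602 - 0.4737i)
|01⟩: (-0.3204 + 0.9473i)/2 = (-0.1602 + 0.4737i)
|10⟩: (-0.3204 - 0.9473i)/2 = (-0.1602 - 0.4737i)
|11⟩: (-0.3204 + 0.9473i)/2 = (-0.1602 + 0.4737i)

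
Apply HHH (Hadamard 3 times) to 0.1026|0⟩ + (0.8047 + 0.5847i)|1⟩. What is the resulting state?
(0.6416 + 0.4134i)|0⟩ + (-0.4965 - 0.4134i)|1⟩

H² = I, so H^3 = H: a single Hadamard. With (a, b) = (0.1026, (0.8047 + 0.5847i)), H gives ((a + b)/√2, (a − b)/√2) = ((0.6416 + 0.4134i), (-0.4965 - 0.4134i)).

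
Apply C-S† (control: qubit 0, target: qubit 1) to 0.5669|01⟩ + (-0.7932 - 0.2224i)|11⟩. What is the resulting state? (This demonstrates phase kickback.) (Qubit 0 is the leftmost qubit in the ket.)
0.5669|01⟩ + (-0.2224 + 0.7932i)|11⟩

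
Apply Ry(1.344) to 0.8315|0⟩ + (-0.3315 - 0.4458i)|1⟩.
(0.8571 + 0.2775i)|0⟩ + (0.2582 - 0.3489i)|1⟩

Ry(1.344) = [[cos(θ/2), −sin(θ/2)], [sin(θ/2), cos(θ/2)]]; θ = 1.344, cos(θ/2) ≈ 0.782578, sin(θ/2) ≈ 0.622552.
With a = amp(|0⟩) = 0.8315 and b = amp(|1⟩) = (-0.3315 - 0.4458i):
new amp(|0⟩) = (0.782578)·a + (-0.622552)·b = (0.8571 + 0.2775i)
new amp(|1⟩) = (0.622552)·a + (0.782578)·b = (0.2582 - 0.3489i)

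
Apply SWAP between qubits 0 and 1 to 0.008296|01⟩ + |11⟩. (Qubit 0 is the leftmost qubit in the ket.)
0.008296|10⟩ + |11⟩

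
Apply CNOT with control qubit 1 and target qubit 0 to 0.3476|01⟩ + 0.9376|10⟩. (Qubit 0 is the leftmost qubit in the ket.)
0.9376|10⟩ + 0.3476|11⟩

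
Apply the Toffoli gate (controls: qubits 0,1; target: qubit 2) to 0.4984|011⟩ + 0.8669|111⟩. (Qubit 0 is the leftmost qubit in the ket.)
0.4984|011⟩ + 0.8669|110⟩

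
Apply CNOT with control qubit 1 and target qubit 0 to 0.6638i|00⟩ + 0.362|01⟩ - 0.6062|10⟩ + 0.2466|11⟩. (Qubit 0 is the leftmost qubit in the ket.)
0.6638i|00⟩ + 0.2466|01⟩ - 0.6062|10⟩ + 0.362|11⟩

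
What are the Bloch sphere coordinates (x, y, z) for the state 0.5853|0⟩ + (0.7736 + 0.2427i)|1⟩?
(0.9056, 0.2841, -0.3148)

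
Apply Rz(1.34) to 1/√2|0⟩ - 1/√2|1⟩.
(0.5542 - 0.4391i)|0⟩ + (-0.5542 - 0.4391i)|1⟩

Rz(1.34) = [[e^(−iθ/2), 0], [0, e^(iθ/2)]] with e^(±iθ/2) = cos(θ/2) ± i·sin(θ/2); θ = 1.34, cos(θ/2) ≈ 0.783822, sin(θ/2) ≈ 0.620986.
With a = amp(|0⟩) = 1/√2 and b = amp(|1⟩) = -1/√2:
new amp(|0⟩) = (0.783822 - 0.620986i)·a = (0.5542 - 0.4391i)
new amp(|1⟩) = (0.783822 + 0.620986i)·b = (-0.5542 - 0.4391i)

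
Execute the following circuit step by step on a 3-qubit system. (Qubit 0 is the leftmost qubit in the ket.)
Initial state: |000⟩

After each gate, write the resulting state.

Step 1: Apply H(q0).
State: 1/√2|000⟩ + 1/√2|100⟩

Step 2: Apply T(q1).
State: 1/√2|000⟩ + 1/√2|100⟩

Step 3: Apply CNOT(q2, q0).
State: 1/√2|000⟩ + 1/√2|100⟩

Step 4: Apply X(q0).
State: 1/√2|000⟩ + 1/√2|100⟩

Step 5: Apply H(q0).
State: |000⟩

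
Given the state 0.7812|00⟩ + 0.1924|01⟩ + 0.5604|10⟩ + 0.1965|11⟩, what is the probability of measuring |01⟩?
0.03702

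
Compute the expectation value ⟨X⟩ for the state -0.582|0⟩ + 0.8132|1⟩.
-0.9466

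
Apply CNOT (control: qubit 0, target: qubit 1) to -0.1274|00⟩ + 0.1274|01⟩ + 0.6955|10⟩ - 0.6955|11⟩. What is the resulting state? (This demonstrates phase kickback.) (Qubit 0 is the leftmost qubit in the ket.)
-0.1274|00⟩ + 0.1274|01⟩ - 0.6955|10⟩ + 0.6955|11⟩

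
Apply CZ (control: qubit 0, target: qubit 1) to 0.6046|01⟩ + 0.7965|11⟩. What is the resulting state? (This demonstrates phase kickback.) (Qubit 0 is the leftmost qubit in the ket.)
0.6046|01⟩ - 0.7965|11⟩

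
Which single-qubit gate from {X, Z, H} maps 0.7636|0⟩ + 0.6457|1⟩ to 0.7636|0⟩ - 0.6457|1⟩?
Z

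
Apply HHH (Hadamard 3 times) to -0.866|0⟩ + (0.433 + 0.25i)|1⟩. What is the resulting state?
(-0.3062 + 0.1768i)|0⟩ + (-0.9185 - 0.1768i)|1⟩

H² = I, so H^3 = H: a single Hadamard. With (a, b) = (-0.866, (0.433 + 0.25i)), H gives ((a + b)/√2, (a − b)/√2) = ((-0.3062 + 0.1768i), (-0.9185 - 0.1768i)).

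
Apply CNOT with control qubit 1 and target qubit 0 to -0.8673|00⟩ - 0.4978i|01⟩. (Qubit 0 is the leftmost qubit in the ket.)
-0.8673|00⟩ - 0.4978i|11⟩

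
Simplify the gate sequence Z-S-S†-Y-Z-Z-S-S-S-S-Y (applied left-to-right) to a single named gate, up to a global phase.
Z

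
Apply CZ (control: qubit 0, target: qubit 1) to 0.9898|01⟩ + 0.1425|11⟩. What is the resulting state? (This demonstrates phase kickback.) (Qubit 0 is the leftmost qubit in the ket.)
0.9898|01⟩ - 0.1425|11⟩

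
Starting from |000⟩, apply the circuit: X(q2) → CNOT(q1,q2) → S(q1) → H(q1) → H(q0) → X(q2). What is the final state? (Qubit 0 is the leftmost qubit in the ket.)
1/2|000⟩ + 1/2|010⟩ + 1/2|100⟩ + 1/2|110⟩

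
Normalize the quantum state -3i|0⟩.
-i|0⟩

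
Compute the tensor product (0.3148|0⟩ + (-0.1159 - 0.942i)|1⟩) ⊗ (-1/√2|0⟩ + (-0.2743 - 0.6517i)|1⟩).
-0.2226|00⟩ + (-0.08635 - 0.2052i)|01⟩ + (0.08195 + 0.6661i)|10⟩ + (-0.5821 + 0.3339i)|11⟩

amp(|b₁b₂…⟩) = product of the factor amplitudes for bits b₁, b₂, …; only kets whose every factor amplitude is nonzero survive.
|00⟩: (0.3148)(-1/√2) = -0.2226
|01⟩: (0.3148)(-0.2743 - 0.6517i) = (-0.08635 - 0.2052i)
|10⟩: (-0.1159 - 0.942i)(-1/√2) = (0.08195 + 0.6661i)
|11⟩: (-0.1159 - 0.942i)(-0.2743 - 0.6517i) = (-0.5821 + 0.3339i)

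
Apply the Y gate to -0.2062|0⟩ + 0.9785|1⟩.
-0.9785i|0⟩ - 0.2062i|1⟩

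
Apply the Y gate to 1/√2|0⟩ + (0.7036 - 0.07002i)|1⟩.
(-0.07002 - 0.7036i)|0⟩ + (1/√2)i|1⟩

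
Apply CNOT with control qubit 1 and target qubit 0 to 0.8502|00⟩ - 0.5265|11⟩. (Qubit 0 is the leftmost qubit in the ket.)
0.8502|00⟩ - 0.5265|01⟩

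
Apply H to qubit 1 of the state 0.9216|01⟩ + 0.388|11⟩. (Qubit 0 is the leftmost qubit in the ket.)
0.6517|00⟩ - 0.6517|01⟩ + 0.2744|10⟩ - 0.2744|11⟩

H on qubit 1 mixes each pair of kets that differ only in qubit 1: amplitudes (a, b) of (|…0…⟩, |…1…⟩) become ((a + b)/√2, (a − b)/√2). Kets absent from the input have amplitude 0.
(|00⟩, |01⟩): (a, b) = (0, 0.9216) → (0.6517, -0.6517)
(|10⟩, |11⟩): (a, b) = (0, 0.388) → (0.2744, -0.2744)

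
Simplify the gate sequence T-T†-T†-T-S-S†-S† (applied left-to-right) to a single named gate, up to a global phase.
S†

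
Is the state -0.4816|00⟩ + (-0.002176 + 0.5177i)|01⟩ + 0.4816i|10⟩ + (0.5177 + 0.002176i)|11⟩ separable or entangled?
Separable

Writing the state as a|00⟩ + b|01⟩ + c|10⟩ + d|11⟩, it is a product state iff ad − bc = 0.
Here (a, b, c, d) = (-0.4816, (-0.002176 + 0.5177i), 0.4816i, (0.5177 + 0.002176i)): ad − bc = (-0.4816)(0.5177 + 0.002176i) − (-0.002176 + 0.5177i)(0.4816i) = 0, so the state is separable.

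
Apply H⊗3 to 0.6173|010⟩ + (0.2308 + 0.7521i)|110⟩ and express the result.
(0.2998 + 0.2659i)|000⟩ + (0.2998 + 0.2659i)|001⟩ + (-0.2998 - 0.2659i)|010⟩ + (-0.2998 - 0.2659i)|011⟩ + (0.1366 - 0.2659i)|100⟩ + (0.1366 - 0.2659i)|101⟩ + (-0.1366 + 0.2659i)|110⟩ + (-0.1366 + 0.2659i)|111⟩

H⊗3 gives amp(|y⟩) = (1/2√2) Σ_x (−1)^(x·y) amp(|x⟩), where x·y is the number of positions in which both x and y have a 1.
|000⟩: (0.6173 + (0.2308 + 0.7521i))/(2√2) = (0.2998 + 0.2659i)
|001⟩: (0.6173 + (0.2308 + 0.7521i))/(2√2) = (0.2998 + 0.2659i)
|010⟩: (-0.6173 - (0.2308 + 0.7521i))/(2√2) = (-0.2998 - 0.2659i)
|011⟩: (-0.6173 - (0.2308 + 0.7521i))/(2√2) = (-0.2998 - 0.2659i)
|100⟩: (0.6173 - (0.2308 + 0.7521i))/(2√2) = (0.1366 - 0.2659i)
|101⟩: (0.6173 - (0.2308 + 0.7521i))/(2√2) = (0.1366 - 0.2659i)
|110⟩: (-0.6173 + (0.2308 + 0.7521i))/(2√2) = (-0.1366 + 0.2659i)
|111⟩: (-0.6173 + (0.2308 + 0.7521i))/(2√2) = (-0.1366 + 0.2659i)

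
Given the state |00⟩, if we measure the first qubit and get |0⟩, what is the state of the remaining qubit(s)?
|0⟩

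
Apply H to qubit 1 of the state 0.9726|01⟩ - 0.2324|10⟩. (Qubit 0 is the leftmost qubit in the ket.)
0.6877|00⟩ - 0.6877|01⟩ - 0.1643|10⟩ - 0.1643|11⟩

H on qubit 1 mixes each pair of kets that differ only in qubit 1: amplitudes (a, b) of (|…0…⟩, |…1…⟩) become ((a + b)/√2, (a − b)/√2). Kets absent from the input have amplitude 0.
(|00⟩, |01⟩): (a, b) = (0, 0.9726) → (0.6877, -0.6877)
(|10⟩, |11⟩): (a, b) = (-0.2324, 0) → (-0.1643, -0.1643)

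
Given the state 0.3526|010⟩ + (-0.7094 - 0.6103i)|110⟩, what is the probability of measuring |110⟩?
0.8757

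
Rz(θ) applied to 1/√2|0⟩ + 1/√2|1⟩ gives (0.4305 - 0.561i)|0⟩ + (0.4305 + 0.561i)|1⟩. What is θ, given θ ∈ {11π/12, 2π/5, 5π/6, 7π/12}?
7π/12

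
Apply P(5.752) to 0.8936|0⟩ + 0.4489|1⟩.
0.8936|0⟩ + (0.387 - 0.2274i)|1⟩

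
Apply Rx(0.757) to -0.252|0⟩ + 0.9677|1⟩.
(-0.2342 - 0.3576i)|0⟩ + (0.8992 + 0.09312i)|1⟩

Rx(0.757) = [[cos(θ/2), −i·sin(θ/2)], [−i·sin(θ/2), cos(θ/2)]]; θ = 0.757, cos(θ/2) ≈ 0.92922, sin(θ/2) ≈ 0.369527.
With a = amp(|0⟩) = -0.252 and b = amp(|1⟩) = 0.9677:
new amp(|0⟩) = (0.92922)·a + (-0.369527i)·b = (-0.2342 - 0.3576i)
new amp(|1⟩) = (-0.369527i)·a + (0.92922)·b = (0.8992 + 0.09312i)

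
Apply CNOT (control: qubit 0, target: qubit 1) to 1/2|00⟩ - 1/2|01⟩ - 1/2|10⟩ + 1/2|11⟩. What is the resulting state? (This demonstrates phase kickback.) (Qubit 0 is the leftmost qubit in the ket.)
1/2|00⟩ - 1/2|01⟩ + 1/2|10⟩ - 1/2|11⟩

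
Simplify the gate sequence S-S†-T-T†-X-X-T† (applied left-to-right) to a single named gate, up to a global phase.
T†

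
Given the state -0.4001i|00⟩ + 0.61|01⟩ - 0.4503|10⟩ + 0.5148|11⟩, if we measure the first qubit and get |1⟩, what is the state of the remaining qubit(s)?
-0.6584|0⟩ + 0.7527|1⟩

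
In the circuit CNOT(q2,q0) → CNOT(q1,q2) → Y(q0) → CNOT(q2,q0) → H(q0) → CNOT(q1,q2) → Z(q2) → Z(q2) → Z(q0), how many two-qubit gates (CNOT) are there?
4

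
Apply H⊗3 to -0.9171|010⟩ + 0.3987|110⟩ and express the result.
-0.1833|000⟩ - 0.1833|001⟩ + 0.1833|010⟩ + 0.1833|011⟩ - 0.4652|100⟩ - 0.4652|101⟩ + 0.4652|110⟩ + 0.4652|111⟩

H⊗3 gives amp(|y⟩) = (1/2√2) Σ_x (−1)^(x·y) amp(|x⟩), where x·y is the number of positions in which both x and y have a 1.
|000⟩: (-0.9171 + 0.3987)/(2√2) = -0.1833
|001⟩: (-0.9171 + 0.3987)/(2√2) = -0.1833
|010⟩: (0.9171 - 0.3987)/(2√2) = 0.1833
|011⟩: (0.9171 - 0.3987)/(2√2) = 0.1833
|100⟩: (-0.9171 - 0.3987)/(2√2) = -0.4652
|101⟩: (-0.9171 - 0.3987)/(2√2) = -0.4652
|110⟩: (0.9171 + 0.3987)/(2√2) = 0.4652
|111⟩: (0.9171 + 0.3987)/(2√2) = 0.4652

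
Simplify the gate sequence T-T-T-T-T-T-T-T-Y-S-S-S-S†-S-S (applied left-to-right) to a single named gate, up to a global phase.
Y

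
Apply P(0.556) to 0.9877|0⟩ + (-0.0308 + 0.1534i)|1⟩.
0.9877|0⟩ + (-0.1071 + 0.114i)|1⟩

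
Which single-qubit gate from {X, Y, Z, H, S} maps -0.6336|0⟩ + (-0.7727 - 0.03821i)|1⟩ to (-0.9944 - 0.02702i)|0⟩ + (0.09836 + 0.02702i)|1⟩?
H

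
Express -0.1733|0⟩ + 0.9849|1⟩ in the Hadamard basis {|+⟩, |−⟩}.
0.5739|+⟩ - 0.819|−⟩

With |ψ⟩ = α|0⟩ + β|1⟩, the Hadamard-basis coefficients are ⟨+|ψ⟩ = (α + β)/√2 and ⟨−|ψ⟩ = (α − β)/√2.
Here α = -0.1733, β = 0.9849: (α + β)/√2 = 0.5739, (α − β)/√2 = -0.819.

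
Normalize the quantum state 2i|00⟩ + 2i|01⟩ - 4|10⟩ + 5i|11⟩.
0.2857i|00⟩ + 0.2857i|01⟩ - 0.5714|10⟩ + 0.7143i|11⟩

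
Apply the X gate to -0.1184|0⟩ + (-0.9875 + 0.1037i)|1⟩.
(-0.9875 + 0.1037i)|0⟩ - 0.1184|1⟩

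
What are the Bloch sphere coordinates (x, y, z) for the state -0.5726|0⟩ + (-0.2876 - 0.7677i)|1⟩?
(0.3294, 0.8792, -0.3442)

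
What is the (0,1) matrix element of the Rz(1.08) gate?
0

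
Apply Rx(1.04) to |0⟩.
0.8678|0⟩ - 0.4969i|1⟩

Rx(1.04) = [[cos(θ/2), −i·sin(θ/2)], [−i·sin(θ/2), cos(θ/2)]]; θ = 1.04, cos(θ/2) ≈ 0.867819, sin(θ/2) ≈ 0.49688.
With a = amp(|0⟩) = 1 and b = amp(|1⟩) = 0:
new amp(|0⟩) = (0.867819)·a + (-0.49688i)·b = 0.8678
new amp(|1⟩) = (-0.49688i)·a + (0.867819)·b = -0.4969i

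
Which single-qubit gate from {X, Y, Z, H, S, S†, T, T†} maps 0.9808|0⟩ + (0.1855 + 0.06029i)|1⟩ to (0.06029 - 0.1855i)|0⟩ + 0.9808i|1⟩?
Y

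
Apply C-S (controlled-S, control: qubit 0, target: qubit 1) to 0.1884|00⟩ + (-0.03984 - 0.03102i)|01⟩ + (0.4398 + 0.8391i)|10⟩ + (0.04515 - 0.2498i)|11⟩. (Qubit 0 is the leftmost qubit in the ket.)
0.1884|00⟩ + (-0.03984 - 0.03102i)|01⟩ + (0.4398 + 0.8391i)|10⟩ + (0.2498 + 0.04515i)|11⟩

C-S leaves the control-|0⟩ kets |00⟩, |01⟩ unchanged and applies S to qubit 1 on the control-|1⟩ pair (|10⟩, |11⟩).
S = [[1, 0], [0, i]].
With a = amp(|10⟩) = (0.4398 + 0.8391i) and b = amp(|11⟩) = (0.04515 - 0.2498i):
new amp(|10⟩) = (1)·a = (0.4398 + 0.8391i)
new amp(|11⟩) = (i)·b = (0.2498 + 0.04515i)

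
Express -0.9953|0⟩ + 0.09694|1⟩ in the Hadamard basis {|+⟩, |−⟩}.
-0.6352|+⟩ - 0.7723|−⟩

With |ψ⟩ = α|0⟩ + β|1⟩, the Hadamard-basis coefficients are ⟨+|ψ⟩ = (α + β)/√2 and ⟨−|ψ⟩ = (α − β)/√2.
Here α = -0.9953, β = 0.09694: (α + β)/√2 = -0.6352, (α − β)/√2 = -0.7723.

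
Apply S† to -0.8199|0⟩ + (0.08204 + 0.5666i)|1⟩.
-0.8199|0⟩ + (0.5666 - 0.08204i)|1⟩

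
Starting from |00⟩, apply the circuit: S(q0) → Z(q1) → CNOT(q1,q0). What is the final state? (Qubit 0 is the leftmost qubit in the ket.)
|00⟩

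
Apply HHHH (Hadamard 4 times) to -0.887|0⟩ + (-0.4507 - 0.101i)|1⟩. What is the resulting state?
-0.887|0⟩ + (-0.4507 - 0.101i)|1⟩

H² = I, so an even number of Hadamards cancels: H^4 = I and the state is unchanged.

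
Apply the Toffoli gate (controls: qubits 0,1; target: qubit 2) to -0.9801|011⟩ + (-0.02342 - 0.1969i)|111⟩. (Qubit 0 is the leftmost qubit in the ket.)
-0.9801|011⟩ + (-0.02342 - 0.1969i)|110⟩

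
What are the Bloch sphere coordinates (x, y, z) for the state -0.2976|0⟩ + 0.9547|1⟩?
(-0.5682, 0, -0.8229)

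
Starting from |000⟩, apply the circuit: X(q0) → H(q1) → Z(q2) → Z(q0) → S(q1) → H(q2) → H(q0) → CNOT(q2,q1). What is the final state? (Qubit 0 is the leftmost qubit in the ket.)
-1/√8|000⟩ - (1/√8)i|001⟩ - (1/√8)i|010⟩ - 1/√8|011⟩ + 1/√8|100⟩ + (1/√8)i|101⟩ + (1/√8)i|110⟩ + 1/√8|111⟩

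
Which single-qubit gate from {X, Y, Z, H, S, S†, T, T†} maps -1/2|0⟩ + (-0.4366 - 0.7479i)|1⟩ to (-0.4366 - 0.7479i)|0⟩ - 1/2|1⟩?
X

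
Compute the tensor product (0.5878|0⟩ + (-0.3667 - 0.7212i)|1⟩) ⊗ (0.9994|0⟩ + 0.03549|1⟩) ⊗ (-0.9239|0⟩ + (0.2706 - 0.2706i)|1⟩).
-0.5427|000⟩ + (0.159 - 0.159i)|001⟩ - 0.01927|010⟩ + (0.005645 - 0.005645i)|011⟩ + (0.3386 + 0.6659i)|100⟩ + (-0.2942 - 0.09587i)|101⟩ + (0.01202 + 0.02365i)|110⟩ + (-0.01045 - 0.003404i)|111⟩

amp(|b₁b₂…⟩) = product of the factor amplitudes for bits b₁, b₂, …; only kets whose every factor amplitude is nonzero survive.
|000⟩: (0.5878)(0.9994)(-0.9239) = -0.5427
|001⟩: (0.5878)(0.9994)(0.2706 - 0.2706i) = (0.159 - 0.159i)
|010⟩: (0.5878)(0.03549)(-0.9239) = -0.01927
|011⟩: (0.5878)(0.03549)(0.2706 - 0.2706i) = (0.005645 - 0.005645i)
|100⟩: (-0.3667 - 0.7212i)(0.9994)(-0.9239) = (0.3386 + 0.6659i)
|101⟩: (-0.3667 - 0.7212i)(0.9994)(0.2706 - 0.2706i) = (-0.2942 - 0.09587i)
|110⟩: (-0.3667 - 0.7212i)(0.03549)(-0.9239) = (0.01202 + 0.02365i)
|111⟩: (-0.3667 - 0.7212i)(0.03549)(0.2706 - 0.2706i) = (-0.01045 - 0.003404i)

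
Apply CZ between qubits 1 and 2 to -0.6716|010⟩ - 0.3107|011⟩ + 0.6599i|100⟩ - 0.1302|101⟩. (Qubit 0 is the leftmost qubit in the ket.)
-0.6716|010⟩ + 0.3107|011⟩ + 0.6599i|100⟩ - 0.1302|101⟩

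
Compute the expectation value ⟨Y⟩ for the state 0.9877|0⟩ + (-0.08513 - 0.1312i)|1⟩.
-0.2592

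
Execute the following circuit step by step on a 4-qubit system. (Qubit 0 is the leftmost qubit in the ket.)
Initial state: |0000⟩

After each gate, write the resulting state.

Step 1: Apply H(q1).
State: 1/√2|0000⟩ + 1/√2|0100⟩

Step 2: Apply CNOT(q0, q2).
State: 1/√2|0000⟩ + 1/√2|0100⟩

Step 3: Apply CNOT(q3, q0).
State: 1/√2|0000⟩ + 1/√2|0100⟩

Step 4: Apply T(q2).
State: 1/√2|0000⟩ + 1/√2|0100⟩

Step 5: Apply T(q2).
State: 1/√2|0000⟩ + 1/√2|0100⟩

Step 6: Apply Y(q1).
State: -(1/√2)i|0000⟩ + (1/√2)i|0100⟩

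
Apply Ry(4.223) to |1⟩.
-0.8573|0⟩ - 0.5147|1⟩

Ry(4.223) = [[cos(θ/2), −sin(θ/2)], [sin(θ/2), cos(θ/2)]]; θ = 4.223, cos(θ/2) ≈ -0.514739, sin(θ/2) ≈ 0.857347.
With a = amp(|0⟩) = 0 and b = amp(|1⟩) = 1:
new amp(|0⟩) = (-0.514739)·a + (-0.857347)·b = -0.8573
new amp(|1⟩) = (0.857347)·a + (-0.514739)·b = -0.5147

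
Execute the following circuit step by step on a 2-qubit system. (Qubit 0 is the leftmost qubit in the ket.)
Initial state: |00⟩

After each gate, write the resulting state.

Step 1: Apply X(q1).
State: |01⟩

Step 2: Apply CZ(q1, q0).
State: |01⟩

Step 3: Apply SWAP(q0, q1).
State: |10⟩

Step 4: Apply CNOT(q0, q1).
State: |11⟩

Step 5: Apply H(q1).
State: 1/√2|10⟩ - 1/√2|11⟩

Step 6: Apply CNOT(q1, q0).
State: -1/√2|01⟩ + 1/√2|10⟩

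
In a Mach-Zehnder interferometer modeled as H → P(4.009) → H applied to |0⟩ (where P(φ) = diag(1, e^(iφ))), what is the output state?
(0.1766 - 0.3813i)|0⟩ + (0.8234 + 0.3813i)|1⟩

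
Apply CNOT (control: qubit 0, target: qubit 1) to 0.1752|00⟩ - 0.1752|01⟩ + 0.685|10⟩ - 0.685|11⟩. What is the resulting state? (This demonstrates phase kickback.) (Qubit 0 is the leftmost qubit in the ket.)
0.1752|00⟩ - 0.1752|01⟩ - 0.685|10⟩ + 0.685|11⟩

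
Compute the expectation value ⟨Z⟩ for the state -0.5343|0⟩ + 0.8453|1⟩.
-0.4291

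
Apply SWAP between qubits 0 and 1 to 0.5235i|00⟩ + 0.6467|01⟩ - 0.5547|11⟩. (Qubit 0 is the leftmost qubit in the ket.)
0.5235i|00⟩ + 0.6467|10⟩ - 0.5547|11⟩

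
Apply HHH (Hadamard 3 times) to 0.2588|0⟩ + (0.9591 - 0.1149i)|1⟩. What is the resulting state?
(0.8612 - 0.08125i)|0⟩ + (-0.4952 + 0.08125i)|1⟩

H² = I, so H^3 = H: a single Hadamard. With (a, b) = (0.2588, (0.9591 - 0.1149i)), H gives ((a + b)/√2, (a − b)/√2) = ((0.8612 - 0.08125i), (-0.4952 + 0.08125i)).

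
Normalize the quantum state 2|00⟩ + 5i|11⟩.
0.3714|00⟩ + 0.9285i|11⟩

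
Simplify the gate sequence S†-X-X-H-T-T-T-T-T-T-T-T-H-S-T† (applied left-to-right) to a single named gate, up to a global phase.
T†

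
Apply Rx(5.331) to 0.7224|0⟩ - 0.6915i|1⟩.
-0.959|0⟩ + 0.2835i|1⟩

Rx(5.331) = [[cos(θ/2), −i·sin(θ/2)], [−i·sin(θ/2), cos(θ/2)]]; θ = 5.331, cos(θ/2) ≈ -0.888792, sin(θ/2) ≈ 0.45831.
With a = amp(|0⟩) = 0.7224 and b = amp(|1⟩) = -0.6915i:
new amp(|0⟩) = (-0.888792)·a + (-0.45831i)·b = -0.959
new amp(|1⟩) = (-0.45831i)·a + (-0.888792)·b = 0.2835i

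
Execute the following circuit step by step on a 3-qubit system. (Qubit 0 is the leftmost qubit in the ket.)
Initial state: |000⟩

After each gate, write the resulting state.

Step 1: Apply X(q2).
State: |001⟩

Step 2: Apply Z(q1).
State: |001⟩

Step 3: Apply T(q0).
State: |001⟩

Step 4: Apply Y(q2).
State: -i|000⟩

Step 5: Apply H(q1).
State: -(1/√2)i|000⟩ - (1/√2)i|010⟩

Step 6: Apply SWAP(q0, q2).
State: -(1/√2)i|000⟩ - (1/√2)i|010⟩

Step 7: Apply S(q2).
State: -(1/√2)i|000⟩ - (1/√2)i|010⟩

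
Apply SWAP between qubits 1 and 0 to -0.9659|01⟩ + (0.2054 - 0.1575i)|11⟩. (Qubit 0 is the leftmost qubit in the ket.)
-0.9659|10⟩ + (0.2054 - 0.1575i)|11⟩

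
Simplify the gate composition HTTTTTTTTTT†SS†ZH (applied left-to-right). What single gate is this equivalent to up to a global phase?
X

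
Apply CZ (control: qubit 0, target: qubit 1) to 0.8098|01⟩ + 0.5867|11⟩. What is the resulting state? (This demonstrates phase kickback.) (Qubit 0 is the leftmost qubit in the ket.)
0.8098|01⟩ - 0.5867|11⟩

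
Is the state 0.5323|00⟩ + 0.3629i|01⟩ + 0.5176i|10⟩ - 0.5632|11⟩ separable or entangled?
Entangled

Writing the state as a|00⟩ + b|01⟩ + c|10⟩ + d|11⟩, it is a product state iff ad − bc = 0.
Here (a, b, c, d) = (0.5323, 0.3629i, 0.5176i, -0.5632): ad − bc = (0.5323)(-0.5632) − (0.3629i)(0.5176i) = -0.112 ≠ 0, so the state is entangled.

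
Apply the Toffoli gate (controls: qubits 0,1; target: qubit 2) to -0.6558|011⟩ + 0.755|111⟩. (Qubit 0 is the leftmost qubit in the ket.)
-0.6558|011⟩ + 0.755|110⟩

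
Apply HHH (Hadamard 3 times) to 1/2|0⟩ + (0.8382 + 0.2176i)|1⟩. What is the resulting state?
(0.9463 + 0.1539i)|0⟩ + (-0.2391 - 0.1539i)|1⟩

H² = I, so H^3 = H: a single Hadamard. With (a, b) = (1/2, (0.8382 + 0.2176i)), H gives ((a + b)/√2, (a − b)/√2) = ((0.9463 + 0.1539i), (-0.2391 - 0.1539i)).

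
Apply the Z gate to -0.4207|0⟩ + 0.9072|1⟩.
-0.4207|0⟩ - 0.9072|1⟩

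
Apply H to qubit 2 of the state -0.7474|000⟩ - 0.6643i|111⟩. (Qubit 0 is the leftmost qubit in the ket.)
-0.5285|000⟩ - 0.5285|001⟩ - 0.4697i|110⟩ + 0.4697i|111⟩

H on qubit 2 mixes each pair of kets that differ only in qubit 2: amplitudes (a, b) of (|…0…⟩, |…1…⟩) become ((a + b)/√2, (a − b)/√2). Kets absent from the input have amplitude 0.
(|000⟩, |001⟩): (a, b) = (-0.7474, 0) → (-0.5285, -0.5285)
(|110⟩, |111⟩): (a, b) = (0, -0.6643i) → (-0.4697i, 0.4697i)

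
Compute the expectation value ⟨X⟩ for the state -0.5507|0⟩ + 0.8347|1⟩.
-0.9193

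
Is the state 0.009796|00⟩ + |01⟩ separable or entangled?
Separable

Writing the state as a|00⟩ + b|01⟩ + c|10⟩ + d|11⟩, it is a product state iff ad − bc = 0.
Here (a, b, c, d) = (0.009796, 1, 0, 0): ad − bc = (0.009796)(0) − (1)(0) = 0, so the state is separable.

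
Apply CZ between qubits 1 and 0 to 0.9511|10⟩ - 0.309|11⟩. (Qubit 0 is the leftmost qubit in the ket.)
0.9511|10⟩ + 0.309|11⟩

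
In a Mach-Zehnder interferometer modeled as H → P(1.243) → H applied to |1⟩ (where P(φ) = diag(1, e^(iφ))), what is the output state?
(0.339 - 0.4734i)|0⟩ + (0.661 + 0.4734i)|1⟩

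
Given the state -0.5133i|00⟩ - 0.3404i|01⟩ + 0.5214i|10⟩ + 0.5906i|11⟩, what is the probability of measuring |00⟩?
0.2635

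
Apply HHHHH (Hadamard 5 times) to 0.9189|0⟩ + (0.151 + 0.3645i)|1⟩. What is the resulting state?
(0.7565 + 0.2577i)|0⟩ + (0.543 - 0.2577i)|1⟩

H² = I, so H^5 = H: a single Hadamard. With (a, b) = (0.9189, (0.151 + 0.3645i)), H gives ((a + b)/√2, (a − b)/√2) = ((0.7565 + 0.2577i), (0.543 - 0.2577i)).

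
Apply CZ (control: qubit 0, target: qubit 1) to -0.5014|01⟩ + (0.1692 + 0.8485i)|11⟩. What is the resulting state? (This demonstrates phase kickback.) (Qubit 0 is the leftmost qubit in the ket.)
-0.5014|01⟩ + (-0.1692 - 0.8485i)|11⟩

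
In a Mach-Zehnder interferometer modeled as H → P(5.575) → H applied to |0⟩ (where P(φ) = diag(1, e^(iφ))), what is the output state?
(0.8798 - 0.3252i)|0⟩ + (0.1202 + 0.3252i)|1⟩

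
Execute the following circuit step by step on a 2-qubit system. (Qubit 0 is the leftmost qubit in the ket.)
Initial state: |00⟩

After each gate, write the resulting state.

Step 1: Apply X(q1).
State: |01⟩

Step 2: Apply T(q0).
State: |01⟩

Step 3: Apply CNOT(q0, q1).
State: |01⟩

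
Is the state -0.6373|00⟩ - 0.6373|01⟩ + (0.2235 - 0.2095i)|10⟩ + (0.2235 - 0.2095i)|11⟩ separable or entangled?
Separable

Writing the state as a|00⟩ + b|01⟩ + c|10⟩ + d|11⟩, it is a product state iff ad − bc = 0.
Here (a, b, c, d) = (-0.6373, -0.6373, (0.2235 - 0.2095i), (0.2235 - 0.2095i)): ad − bc = (-0.6373)(0.2235 - 0.2095i) − (-0.6373)(0.2235 - 0.2095i) = 0, so the state is separable.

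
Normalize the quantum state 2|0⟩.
|0⟩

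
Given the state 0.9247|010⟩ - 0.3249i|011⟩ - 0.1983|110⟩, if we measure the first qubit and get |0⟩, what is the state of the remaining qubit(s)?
0.9435|10⟩ - 0.3315i|11⟩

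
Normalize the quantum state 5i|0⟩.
i|0⟩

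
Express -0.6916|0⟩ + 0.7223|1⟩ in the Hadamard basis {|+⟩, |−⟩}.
0.02171|+⟩ - 0.9998|−⟩

With |ψ⟩ = α|0⟩ + β|1⟩, the Hadamard-basis coefficients are ⟨+|ψ⟩ = (α + β)/√2 and ⟨−|ψ⟩ = (α − β)/√2.
Here α = -0.6916, β = 0.7223: (α + β)/√2 = 0.02171, (α − β)/√2 = -0.9998.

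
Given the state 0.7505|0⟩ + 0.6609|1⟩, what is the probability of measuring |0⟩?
0.5633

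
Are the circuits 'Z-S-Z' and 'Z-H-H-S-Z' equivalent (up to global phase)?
Yes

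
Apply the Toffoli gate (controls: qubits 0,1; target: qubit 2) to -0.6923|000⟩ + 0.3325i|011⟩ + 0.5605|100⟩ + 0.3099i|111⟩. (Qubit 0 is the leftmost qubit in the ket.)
-0.6923|000⟩ + 0.3325i|011⟩ + 0.5605|100⟩ + 0.3099i|110⟩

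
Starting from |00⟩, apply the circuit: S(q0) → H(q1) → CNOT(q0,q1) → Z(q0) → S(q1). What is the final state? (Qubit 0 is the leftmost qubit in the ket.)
1/√2|00⟩ + (1/√2)i|01⟩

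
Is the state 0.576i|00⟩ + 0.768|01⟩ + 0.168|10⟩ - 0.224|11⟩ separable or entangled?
Entangled

Writing the state as a|00⟩ + b|01⟩ + c|10⟩ + d|11⟩, it is a product state iff ad − bc = 0.
Here (a, b, c, d) = (0.576i, 0.768, 0.168, -0.224): ad − bc = (0.576i)(-0.224) − (0.768)(0.168) = (-0.129 - 0.129i) ≠ 0, so the state is entangled.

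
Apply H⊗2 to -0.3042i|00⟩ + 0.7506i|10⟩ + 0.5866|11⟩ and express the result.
(0.2933 + 0.2232i)|00⟩ + (-0.2933 + 0.2232i)|01⟩ + (-0.2933 - 0.5274i)|10⟩ + (0.2933 - 0.5274i)|11⟩

H⊗2 gives amp(|y⟩) = (1/2) Σ_x (−1)^(x·y) amp(|x⟩), where x·y is the number of positions in which both x and y have a 1.
|00⟩: (-0.3042i + 0.7506i + 0.5866)/2 = (0.2933 + 0.2232i)
|01⟩: (-0.3042i + 0.7506i - 0.5866)/2 = (-0.2933 + 0.2232i)
|10⟩: (-0.3042i - 0.7506i - 0.5866)/2 = (-0.2933 - 0.5274i)
|11⟩: (-0.3042i - 0.7506i + 0.5866)/2 = (0.2933 - 0.5274i)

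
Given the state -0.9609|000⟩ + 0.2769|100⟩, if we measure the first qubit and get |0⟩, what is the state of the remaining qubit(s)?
-|00⟩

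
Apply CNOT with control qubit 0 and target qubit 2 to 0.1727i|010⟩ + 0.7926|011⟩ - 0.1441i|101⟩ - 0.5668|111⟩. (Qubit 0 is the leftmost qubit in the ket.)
0.1727i|010⟩ + 0.7926|011⟩ - 0.1441i|100⟩ - 0.5668|110⟩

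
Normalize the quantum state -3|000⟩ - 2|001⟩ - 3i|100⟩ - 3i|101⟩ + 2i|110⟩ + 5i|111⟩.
-0.3873|000⟩ - 0.2582|001⟩ - 0.3873i|100⟩ - 0.3873i|101⟩ + 0.2582i|110⟩ + 0.6455i|111⟩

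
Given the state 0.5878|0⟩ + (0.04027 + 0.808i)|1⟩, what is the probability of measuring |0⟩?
0.3455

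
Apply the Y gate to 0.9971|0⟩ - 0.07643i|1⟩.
-0.07643|0⟩ + 0.9971i|1⟩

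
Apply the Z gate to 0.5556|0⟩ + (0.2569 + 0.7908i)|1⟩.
0.5556|0⟩ + (-0.2569 - 0.7908i)|1⟩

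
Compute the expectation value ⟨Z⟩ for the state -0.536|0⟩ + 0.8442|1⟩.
-0.4254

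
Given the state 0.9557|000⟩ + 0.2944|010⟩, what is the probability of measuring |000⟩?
0.9134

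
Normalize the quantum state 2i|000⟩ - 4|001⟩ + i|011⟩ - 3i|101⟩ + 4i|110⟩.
0.2949i|000⟩ - 0.5898|001⟩ + 0.1474i|011⟩ - 0.4423i|101⟩ + 0.5898i|110⟩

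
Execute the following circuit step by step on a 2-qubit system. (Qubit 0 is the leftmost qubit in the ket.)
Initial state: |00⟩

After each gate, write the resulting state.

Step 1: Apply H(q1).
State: 1/√2|00⟩ + 1/√2|01⟩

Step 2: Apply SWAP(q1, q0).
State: 1/√2|00⟩ + 1/√2|10⟩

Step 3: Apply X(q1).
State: 1/√2|01⟩ + 1/√2|11⟩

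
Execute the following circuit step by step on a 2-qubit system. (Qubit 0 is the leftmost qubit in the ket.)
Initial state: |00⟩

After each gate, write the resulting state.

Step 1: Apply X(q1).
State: |01⟩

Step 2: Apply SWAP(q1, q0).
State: |10⟩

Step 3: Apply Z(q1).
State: |10⟩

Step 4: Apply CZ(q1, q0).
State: |10⟩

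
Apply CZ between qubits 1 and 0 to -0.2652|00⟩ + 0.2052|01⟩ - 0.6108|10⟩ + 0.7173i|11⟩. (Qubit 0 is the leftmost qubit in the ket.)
-0.2652|00⟩ + 0.2052|01⟩ - 0.6108|10⟩ - 0.7173i|11⟩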